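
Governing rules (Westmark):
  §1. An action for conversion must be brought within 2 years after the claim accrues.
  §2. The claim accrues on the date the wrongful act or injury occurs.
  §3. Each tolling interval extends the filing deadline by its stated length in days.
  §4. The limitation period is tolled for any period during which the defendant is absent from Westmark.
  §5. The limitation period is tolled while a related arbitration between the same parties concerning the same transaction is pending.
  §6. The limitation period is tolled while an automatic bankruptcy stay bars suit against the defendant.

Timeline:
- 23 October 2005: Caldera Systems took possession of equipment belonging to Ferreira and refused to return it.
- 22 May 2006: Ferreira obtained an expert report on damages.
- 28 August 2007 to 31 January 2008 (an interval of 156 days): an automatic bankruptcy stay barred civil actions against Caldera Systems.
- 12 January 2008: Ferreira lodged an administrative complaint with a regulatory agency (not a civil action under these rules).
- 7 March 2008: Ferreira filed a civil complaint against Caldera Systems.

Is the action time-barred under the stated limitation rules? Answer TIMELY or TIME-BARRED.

TIMELY

The limitation period began to run on 23 October 2005.
The untolled deadline — 2 years after 23 October 2005 — is 23 October 2007.
The automatic bankruptcy stay from 28 August 2007 to 31 January 2008 tolled the period for 156 days, extending the deadline to 27 March 2008.
The other events in the timeline have no effect on the limitation period under the stated rules.
The 7 March 2008 filing precedes the 27 March 2008 deadline; the claim is timely.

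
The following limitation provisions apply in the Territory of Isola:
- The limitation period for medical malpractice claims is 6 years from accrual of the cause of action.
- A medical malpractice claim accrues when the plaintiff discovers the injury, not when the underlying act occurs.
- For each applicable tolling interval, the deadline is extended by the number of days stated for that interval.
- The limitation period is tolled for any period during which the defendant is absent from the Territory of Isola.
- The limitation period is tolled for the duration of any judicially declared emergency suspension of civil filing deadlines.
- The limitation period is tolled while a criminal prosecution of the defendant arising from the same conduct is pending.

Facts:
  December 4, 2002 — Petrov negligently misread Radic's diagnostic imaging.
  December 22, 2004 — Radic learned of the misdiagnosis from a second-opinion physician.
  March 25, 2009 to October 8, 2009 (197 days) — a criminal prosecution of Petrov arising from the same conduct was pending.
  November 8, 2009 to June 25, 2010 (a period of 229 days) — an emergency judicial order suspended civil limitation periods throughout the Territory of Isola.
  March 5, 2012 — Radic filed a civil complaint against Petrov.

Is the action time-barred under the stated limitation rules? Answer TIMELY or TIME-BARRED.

TIME-BARRED

Under the discovery rule, the claim accrued on December 22, 2004, when Radic discovered the injury — not on the December 4, 2002 date of the underlying act.
Adding the 6 years base period to December 22, 2004 gives a deadline of December 22, 2010, before any tolling.
Because the pending criminal prosecution ran from March 25, 2009 to October 8, 2009, the deadline is extended by 197 days to July 7, 2011.
Because the emergency suspension of filing deadlines ran from November 8, 2009 to June 25, 2010, the deadline is extended by 229 days to February 21, 2012.
Filing on March 5, 2012 missed the February 21, 2012 deadline — the action is time-barred.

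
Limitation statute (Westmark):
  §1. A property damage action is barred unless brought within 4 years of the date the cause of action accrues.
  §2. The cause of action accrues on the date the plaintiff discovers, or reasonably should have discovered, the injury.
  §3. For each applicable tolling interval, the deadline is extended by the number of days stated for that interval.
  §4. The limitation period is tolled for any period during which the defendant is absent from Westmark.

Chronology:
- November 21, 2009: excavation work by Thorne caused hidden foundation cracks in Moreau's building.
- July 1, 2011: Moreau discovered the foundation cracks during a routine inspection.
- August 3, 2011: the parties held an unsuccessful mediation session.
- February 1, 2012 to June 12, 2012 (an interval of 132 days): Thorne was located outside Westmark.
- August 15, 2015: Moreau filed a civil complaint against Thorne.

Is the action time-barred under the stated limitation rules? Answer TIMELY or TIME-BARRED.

TIMELY

The claim did not accrue until Moreau discovered the injury on July 1, 2011; the November 21, 2009 act date does not start the clock under the stated rule.
4 years from July 1, 2011 is July 1, 2015.
Because the defendant's absence from the jurisdiction ran from February 1, 2012 to June 12, 2012, the deadline is extended by 132 days to November 10, 2015.
Nothing else in the chronology tolls or restarts the period.
Moreau filed on August 15, 2015, before the November 10, 2015 deadline, so the action is timely.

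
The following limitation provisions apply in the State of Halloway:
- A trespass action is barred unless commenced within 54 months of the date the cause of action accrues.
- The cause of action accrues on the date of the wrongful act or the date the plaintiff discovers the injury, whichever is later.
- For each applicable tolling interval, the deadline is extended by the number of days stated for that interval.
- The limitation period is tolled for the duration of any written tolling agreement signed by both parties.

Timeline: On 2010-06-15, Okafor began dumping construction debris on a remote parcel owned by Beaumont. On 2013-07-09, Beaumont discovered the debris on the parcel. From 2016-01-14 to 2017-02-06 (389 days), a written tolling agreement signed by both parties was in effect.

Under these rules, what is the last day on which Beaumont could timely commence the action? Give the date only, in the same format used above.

Taking the later of the act (2010-06-15) and discovery (2013-07-09), the claim accrued on 2013-07-09.
Adding the 54 months base period to 2013-07-09 gives a deadline of 2018-01-09, before any tolling.
The period was tolled for 389 days by the written tolling agreement (2016-01-14 to 2017-02-06), pushing the deadline to 2019-02-02.

2019-02-02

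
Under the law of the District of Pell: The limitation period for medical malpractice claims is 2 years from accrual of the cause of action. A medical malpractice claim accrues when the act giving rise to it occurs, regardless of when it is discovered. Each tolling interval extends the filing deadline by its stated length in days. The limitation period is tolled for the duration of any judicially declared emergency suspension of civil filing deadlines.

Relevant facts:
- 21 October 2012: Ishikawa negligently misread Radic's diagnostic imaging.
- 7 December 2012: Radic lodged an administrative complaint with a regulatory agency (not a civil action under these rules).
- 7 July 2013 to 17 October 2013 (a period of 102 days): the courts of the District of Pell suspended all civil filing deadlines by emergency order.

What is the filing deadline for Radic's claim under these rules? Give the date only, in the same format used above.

31 January 2015

The limitation period began to run on 21 October 2012.
Adding the 2 years base period to 21 October 2012 gives a deadline of 21 October 2014, before any tolling.
Because the emergency suspension of filing deadlines ran from 7 July 2013 to 17 October 2013, the deadline is extended by 102 days to 31 January 2015.
Nothing else in the chronology tolls or restarts the period.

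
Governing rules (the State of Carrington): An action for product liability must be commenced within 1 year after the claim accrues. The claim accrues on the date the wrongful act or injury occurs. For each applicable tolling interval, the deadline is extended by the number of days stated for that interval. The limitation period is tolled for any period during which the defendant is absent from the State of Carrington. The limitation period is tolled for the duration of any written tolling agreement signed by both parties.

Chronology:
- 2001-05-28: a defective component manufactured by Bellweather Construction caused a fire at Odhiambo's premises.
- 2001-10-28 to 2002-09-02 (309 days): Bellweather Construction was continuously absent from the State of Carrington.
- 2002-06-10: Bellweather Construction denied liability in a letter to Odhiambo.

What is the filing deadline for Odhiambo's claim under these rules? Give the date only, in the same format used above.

The limitation period began to run on 2001-05-28.
The untolled deadline — 1 year after 2001-05-28 — is 2002-05-28.
The period was tolled for 309 days by the defendant's absence from the jurisdiction (2001-10-28 to 2002-09-02), pushing the deadline to 2003-04-02.
The other events in the timeline have no effect on the limitation period under the stated rules.

2003-04-02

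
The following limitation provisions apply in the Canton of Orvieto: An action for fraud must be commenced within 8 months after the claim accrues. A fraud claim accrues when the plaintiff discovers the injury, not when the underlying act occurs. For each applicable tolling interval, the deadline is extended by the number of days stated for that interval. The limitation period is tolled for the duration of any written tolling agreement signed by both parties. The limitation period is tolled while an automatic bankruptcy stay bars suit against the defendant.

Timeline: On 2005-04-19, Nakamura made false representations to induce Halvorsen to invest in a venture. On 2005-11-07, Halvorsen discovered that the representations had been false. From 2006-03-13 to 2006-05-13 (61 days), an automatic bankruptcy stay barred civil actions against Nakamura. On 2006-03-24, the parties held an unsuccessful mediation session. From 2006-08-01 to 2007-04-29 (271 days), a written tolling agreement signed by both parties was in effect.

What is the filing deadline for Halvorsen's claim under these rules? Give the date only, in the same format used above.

Accrual is tied to discovery, so the period began on 2005-11-07 rather than on 2005-04-19 when the act occurred.
8 months from 2005-11-07 is 2006-07-07.
The automatic bankruptcy stay from 2006-03-13 to 2006-05-13 tolled the period for 61 days, extending the deadline to 2006-09-06.
The written tolling agreement from 2006-08-01 to 2007-04-29 tolled the period for 271 days, extending the deadline to 2007-06-04.
The other events in the timeline have no effect on the limitation period under the stated rules.

2007-06-04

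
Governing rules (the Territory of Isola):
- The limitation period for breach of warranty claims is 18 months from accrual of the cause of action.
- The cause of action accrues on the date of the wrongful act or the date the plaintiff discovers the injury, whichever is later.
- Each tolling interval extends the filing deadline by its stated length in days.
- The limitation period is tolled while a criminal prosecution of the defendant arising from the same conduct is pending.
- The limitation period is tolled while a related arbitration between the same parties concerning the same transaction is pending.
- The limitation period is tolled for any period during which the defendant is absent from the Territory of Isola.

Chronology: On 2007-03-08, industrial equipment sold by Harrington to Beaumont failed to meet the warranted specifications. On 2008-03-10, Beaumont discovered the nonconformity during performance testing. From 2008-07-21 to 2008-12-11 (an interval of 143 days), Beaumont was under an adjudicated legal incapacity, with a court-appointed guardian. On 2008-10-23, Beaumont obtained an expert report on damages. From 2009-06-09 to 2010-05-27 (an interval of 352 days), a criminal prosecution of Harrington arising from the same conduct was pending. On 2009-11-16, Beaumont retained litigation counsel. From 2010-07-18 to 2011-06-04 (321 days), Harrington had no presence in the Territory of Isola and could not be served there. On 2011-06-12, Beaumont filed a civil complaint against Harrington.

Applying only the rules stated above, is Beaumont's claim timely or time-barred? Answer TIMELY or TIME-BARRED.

TIMELY

Because discovery on 2008-03-10 post-dates the 2007-03-08 act, accrual under the later-of rule falls on 2008-03-10.
18 months from 2008-03-10 is 2009-09-10.
The period was tolled for 352 days by the pending criminal prosecution (2009-06-09 to 2010-05-27), pushing the deadline to 2010-08-28.
The defendant's absence from the jurisdiction from 2010-07-18 to 2011-06-04 tolled the period for 321 days, extending the deadline to 2011-07-15.
The plaintiff's legal incapacity from 2008-07-21 to 2008-12-11 does not toll the period, because no stated rule makes the plaintiff's incapacity a tolling event.
Nothing else in the chronology tolls or restarts the period.
Beaumont filed on 2011-06-12, before the 2011-07-15 deadline, so the action is timely.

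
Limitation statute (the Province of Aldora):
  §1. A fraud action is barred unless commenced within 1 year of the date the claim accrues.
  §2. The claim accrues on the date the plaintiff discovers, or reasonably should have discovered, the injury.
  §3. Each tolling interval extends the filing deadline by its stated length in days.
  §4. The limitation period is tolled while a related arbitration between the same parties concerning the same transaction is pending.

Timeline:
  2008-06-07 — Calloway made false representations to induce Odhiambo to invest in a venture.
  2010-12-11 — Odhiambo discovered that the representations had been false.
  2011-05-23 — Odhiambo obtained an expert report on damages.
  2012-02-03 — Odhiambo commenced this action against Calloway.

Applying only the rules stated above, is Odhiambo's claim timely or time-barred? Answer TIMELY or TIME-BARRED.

The claim did not accrue until Odhiambo discovered the injury on 2010-12-11; the 2008-06-07 act date does not start the clock under the stated rule.
The untolled deadline — 1 year after 2010-12-11 — is 2011-12-11.
The other events in the timeline have no effect on the limitation period under the stated rules.
Filing on 2012-02-03 missed the 2011-12-11 deadline — the action is time-barred.

TIME-BARRED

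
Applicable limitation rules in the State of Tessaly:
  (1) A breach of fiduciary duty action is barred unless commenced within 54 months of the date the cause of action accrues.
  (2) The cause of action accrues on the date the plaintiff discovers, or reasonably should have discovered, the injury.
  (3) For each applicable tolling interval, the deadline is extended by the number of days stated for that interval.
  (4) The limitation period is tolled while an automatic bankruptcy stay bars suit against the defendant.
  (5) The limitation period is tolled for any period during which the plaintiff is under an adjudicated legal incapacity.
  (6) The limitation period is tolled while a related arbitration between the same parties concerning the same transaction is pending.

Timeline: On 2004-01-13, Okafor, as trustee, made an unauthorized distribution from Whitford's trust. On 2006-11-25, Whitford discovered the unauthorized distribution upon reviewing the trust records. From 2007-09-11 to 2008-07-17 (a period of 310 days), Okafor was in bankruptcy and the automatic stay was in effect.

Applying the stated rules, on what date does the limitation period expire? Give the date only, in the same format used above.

The claim did not accrue until Whitford discovered the injury on 2006-11-25; the 2004-01-13 act date does not start the clock under the stated rule.
Adding the 54 months base period to 2006-11-25 gives a deadline of 2011-05-25, before any tolling.
The automatic bankruptcy stay from 2007-09-11 to 2008-07-17 tolled the period for 310 days, extending the deadline to 2012-03-30.

2012-03-30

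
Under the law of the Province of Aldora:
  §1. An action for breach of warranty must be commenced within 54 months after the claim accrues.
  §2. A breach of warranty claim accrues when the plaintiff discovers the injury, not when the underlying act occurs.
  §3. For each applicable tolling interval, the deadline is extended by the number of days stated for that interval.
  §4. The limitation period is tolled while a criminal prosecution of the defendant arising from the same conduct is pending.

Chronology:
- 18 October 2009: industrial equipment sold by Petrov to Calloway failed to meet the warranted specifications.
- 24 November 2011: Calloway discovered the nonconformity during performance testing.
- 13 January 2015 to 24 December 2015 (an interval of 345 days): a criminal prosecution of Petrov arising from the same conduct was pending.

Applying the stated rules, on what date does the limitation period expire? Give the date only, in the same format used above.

4 May 2017

Under the discovery rule, the claim accrued on 24 November 2011, when Calloway discovered the injury — not on the 18 October 2009 date of the underlying act.
54 months from 24 November 2011 is 24 May 2016.
The period was tolled for 345 days by the pending criminal prosecution (13 January 2015 to 24 December 2015), pushing the deadline to 4 May 2017.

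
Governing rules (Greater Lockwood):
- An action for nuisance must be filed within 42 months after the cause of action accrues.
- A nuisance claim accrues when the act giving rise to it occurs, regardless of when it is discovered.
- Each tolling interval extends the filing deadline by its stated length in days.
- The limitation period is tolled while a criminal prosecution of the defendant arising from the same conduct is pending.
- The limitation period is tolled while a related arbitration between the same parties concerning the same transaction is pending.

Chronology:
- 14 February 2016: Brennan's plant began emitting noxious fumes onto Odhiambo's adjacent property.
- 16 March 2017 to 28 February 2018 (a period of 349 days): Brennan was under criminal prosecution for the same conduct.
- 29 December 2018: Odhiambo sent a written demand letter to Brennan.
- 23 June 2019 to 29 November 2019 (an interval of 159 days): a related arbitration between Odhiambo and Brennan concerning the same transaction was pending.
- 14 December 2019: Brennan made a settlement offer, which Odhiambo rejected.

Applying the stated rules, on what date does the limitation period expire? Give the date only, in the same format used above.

The limitation period began to run on 14 February 2016.
42 months from 14 February 2016 is 14 August 2019.
The period was tolled for 349 days by the pending criminal prosecution (16 March 2017 to 28 February 2018), pushing the deadline to 28 July 2020.
The pending related arbitration from 23 June 2019 to 29 November 2019 tolled the period for 159 days, extending the deadline to 3 January 2021.
None of the other events listed affects the running of the period under the stated rules.

3 January 2021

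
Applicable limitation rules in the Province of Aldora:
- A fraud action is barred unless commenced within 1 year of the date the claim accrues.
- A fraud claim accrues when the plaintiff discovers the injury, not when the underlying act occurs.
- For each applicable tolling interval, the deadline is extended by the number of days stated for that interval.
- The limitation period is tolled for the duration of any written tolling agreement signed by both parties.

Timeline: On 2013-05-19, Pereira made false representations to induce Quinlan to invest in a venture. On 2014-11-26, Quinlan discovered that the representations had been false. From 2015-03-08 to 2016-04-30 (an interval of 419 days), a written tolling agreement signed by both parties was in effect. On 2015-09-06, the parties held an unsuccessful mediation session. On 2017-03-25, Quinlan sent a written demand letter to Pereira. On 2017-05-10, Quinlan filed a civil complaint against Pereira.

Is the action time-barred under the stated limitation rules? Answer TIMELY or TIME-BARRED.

The claim did not accrue until Quinlan discovered the injury on 2014-11-26; the 2013-05-19 act date does not start the clock under the stated rule.
1 year from 2014-11-26 is 2015-11-26.
Because the written tolling agreement ran from 2015-03-08 to 2016-04-30, the deadline is extended by 419 days to 2017-01-18.
Nothing else in the chronology tolls or restarts the period.
Quinlan filed on 2017-05-10, after the 2017-01-18 deadline, so the action is time-barred.

TIME-BARRED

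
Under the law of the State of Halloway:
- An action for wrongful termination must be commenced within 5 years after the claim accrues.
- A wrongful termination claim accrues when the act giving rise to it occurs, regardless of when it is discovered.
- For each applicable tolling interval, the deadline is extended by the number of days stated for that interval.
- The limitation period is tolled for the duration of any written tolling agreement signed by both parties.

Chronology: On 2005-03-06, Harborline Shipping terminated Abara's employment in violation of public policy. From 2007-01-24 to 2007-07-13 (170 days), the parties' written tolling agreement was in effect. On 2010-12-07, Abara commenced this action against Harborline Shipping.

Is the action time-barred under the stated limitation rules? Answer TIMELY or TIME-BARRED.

TIME-BARRED

The limitation period began to run on 2005-03-06.
5 years from 2005-03-06 is 2010-03-06.
The written tolling agreement from 2007-01-24 to 2007-07-13 tolled the period for 170 days, extending the deadline to 2010-08-23.
Abara filed on 2010-12-07, after the 2010-08-23 deadline, so the action is time-barred.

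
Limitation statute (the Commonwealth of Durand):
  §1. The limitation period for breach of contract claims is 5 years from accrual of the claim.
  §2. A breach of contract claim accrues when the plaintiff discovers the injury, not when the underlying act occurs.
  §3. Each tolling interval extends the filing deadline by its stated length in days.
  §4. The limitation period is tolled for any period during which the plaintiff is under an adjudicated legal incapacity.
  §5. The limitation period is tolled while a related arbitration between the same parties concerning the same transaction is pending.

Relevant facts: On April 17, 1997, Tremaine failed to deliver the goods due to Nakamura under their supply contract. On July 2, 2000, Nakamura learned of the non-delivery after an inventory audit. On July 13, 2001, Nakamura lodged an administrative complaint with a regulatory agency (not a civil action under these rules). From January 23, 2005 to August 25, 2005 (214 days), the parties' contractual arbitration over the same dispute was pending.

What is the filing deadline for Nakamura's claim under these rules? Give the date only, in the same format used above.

Under the discovery rule, the claim accrued on July 2, 2000, when Nakamura discovered the injury — not on the April 17, 1997 date of the underlying act.
5 years from July 2, 2000 is July 2, 2005.
The pending related arbitration from January 23, 2005 to August 25, 2005 tolled the period for 214 days, extending the deadline to February 1, 2006.
Nothing else in the chronology tolls or restarts the period.

February 1, 2006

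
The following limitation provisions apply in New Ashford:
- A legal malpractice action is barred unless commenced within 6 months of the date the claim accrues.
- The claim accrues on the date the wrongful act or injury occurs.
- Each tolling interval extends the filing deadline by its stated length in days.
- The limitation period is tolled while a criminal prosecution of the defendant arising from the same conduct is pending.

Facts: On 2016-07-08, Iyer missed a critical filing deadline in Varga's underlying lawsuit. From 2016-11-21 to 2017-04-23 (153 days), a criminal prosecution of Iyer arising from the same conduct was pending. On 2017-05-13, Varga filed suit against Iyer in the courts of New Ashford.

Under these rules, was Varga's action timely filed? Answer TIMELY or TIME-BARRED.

The claim accrued on 2016-07-08, the date of the act.
6 months from 2016-07-08 is 2017-01-08.
The pending criminal prosecution from 2016-11-21 to 2017-04-23 tolled the period for 153 days, extending the deadline to 2017-06-10.
Varga filed on 2017-05-13, before the 2017-06-10 deadline, so the action is timely.

TIMELY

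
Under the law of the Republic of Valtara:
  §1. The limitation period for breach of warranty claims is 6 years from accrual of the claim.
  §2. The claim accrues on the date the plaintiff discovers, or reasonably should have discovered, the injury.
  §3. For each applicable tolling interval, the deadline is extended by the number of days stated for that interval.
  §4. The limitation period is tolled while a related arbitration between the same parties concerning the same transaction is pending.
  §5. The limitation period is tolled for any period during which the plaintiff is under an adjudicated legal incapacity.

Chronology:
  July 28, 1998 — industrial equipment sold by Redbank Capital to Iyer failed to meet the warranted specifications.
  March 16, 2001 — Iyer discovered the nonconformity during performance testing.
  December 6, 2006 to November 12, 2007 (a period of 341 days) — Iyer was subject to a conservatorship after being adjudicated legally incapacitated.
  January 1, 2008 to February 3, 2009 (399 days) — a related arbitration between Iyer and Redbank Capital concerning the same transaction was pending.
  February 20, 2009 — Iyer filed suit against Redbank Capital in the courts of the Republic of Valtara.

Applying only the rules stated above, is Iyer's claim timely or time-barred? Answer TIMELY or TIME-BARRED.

Under the discovery rule, the claim accrued on March 16, 2001, when Iyer discovered the injury — not on the July 28, 1998 date of the underlying act.
The untolled deadline — 6 years after March 16, 2001 — is March 16, 2007.
The plaintiff's legal incapacity from December 6, 2006 to November 12, 2007 tolled the period for 341 days, extending the deadline to February 20, 2008.
The pending related arbitration from January 1, 2008 to February 3, 2009 tolled the period for 399 days, extending the deadline to March 25, 2009.
The February 20, 2009 filing precedes the March 25, 2009 deadline; the claim is timely.

TIMELY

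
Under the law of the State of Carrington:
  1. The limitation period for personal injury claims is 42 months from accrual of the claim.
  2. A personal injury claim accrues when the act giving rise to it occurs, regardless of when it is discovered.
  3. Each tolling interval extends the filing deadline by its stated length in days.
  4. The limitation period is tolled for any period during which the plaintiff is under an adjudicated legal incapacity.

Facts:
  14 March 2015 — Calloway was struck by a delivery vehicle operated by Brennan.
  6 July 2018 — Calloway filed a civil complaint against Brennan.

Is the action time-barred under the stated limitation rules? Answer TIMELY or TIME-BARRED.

TIMELY

The claim accrued on 14 March 2015, the date of the act.
Adding the 42 months base period to 14 March 2015 gives a deadline of 14 September 2018, before any tolling.
Filing on 6 July 2018 beat the 14 September 2018 deadline — the action is timely.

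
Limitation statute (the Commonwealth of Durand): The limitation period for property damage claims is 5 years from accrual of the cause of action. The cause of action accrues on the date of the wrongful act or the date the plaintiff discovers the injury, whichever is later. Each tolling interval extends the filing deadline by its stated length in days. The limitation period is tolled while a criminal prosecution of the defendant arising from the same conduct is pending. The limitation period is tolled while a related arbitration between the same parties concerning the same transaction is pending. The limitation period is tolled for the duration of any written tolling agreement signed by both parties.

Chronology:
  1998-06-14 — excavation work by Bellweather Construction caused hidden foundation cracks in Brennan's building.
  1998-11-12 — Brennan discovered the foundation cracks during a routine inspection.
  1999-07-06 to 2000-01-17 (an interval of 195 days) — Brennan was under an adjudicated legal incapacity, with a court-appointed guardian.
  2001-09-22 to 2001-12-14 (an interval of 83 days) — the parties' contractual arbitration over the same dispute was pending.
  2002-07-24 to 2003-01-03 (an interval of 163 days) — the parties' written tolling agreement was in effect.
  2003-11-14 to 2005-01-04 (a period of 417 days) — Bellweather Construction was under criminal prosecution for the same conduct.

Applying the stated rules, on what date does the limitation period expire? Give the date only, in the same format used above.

Taking the later of the act (1998-06-14) and discovery (1998-11-12), the claim accrued on 1998-11-12.
5 years from 1998-11-12 is 2003-11-12.
Because the pending related arbitration ran from 2001-09-22 to 2001-12-14, the deadline is extended by 83 days to 2004-02-03.
The written tolling agreement from 2002-07-24 to 2003-01-03 tolled the period for 163 days, extending the deadline to 2004-07-15.
Because the pending criminal prosecution ran from 2003-11-14 to 2005-01-04, the deadline is extended by 417 days to 2005-09-05.
The plaintiff's legal incapacity from 1999-07-06 to 2000-01-17 does not toll the period, because no stated rule makes the plaintiff's incapacity a tolling event.

2005-09-05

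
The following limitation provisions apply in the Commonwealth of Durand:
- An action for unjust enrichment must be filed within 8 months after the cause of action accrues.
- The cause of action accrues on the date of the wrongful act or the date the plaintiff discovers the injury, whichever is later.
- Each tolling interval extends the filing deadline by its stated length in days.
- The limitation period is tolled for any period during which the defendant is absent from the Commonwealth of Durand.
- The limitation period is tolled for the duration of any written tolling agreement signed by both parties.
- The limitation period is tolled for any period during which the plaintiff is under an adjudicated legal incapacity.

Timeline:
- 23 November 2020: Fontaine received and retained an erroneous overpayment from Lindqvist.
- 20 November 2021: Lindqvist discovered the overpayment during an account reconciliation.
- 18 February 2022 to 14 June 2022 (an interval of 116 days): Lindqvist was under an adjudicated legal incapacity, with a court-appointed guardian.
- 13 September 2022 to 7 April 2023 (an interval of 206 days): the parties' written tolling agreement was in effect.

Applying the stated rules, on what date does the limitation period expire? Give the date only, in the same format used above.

7 June 2023

The claim accrued on 20 November 2021 — the later of the 23 November 2020 act and the 20 November 2021 discovery.
Adding the 8 months base period to 20 November 2021 gives a deadline of 20 July 2022, before any tolling.
The plaintiff's legal incapacity from 18 February 2022 to 14 June 2022 tolled the period for 116 days, extending the deadline to 13 November 2022.
The written tolling agreement from 13 September 2022 to 7 April 2023 tolled the period for 206 days, extending the deadline to 7 June 2023.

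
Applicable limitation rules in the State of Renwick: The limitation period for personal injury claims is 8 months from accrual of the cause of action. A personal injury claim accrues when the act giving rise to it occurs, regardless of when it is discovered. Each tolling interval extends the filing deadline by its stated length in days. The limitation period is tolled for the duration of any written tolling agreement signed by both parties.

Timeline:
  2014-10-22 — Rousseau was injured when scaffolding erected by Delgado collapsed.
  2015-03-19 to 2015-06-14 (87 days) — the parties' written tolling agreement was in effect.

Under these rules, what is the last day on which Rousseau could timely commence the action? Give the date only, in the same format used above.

The cause of action accrued on 2014-10-22, the date of the act.
The untolled deadline — 8 months after 2014-10-22 — is 2015-06-22.
Because the written tolling agreement ran from 2015-03-19 to 2015-06-14, the deadline is extended by 87 days to 2015-09-17.

2015-09-17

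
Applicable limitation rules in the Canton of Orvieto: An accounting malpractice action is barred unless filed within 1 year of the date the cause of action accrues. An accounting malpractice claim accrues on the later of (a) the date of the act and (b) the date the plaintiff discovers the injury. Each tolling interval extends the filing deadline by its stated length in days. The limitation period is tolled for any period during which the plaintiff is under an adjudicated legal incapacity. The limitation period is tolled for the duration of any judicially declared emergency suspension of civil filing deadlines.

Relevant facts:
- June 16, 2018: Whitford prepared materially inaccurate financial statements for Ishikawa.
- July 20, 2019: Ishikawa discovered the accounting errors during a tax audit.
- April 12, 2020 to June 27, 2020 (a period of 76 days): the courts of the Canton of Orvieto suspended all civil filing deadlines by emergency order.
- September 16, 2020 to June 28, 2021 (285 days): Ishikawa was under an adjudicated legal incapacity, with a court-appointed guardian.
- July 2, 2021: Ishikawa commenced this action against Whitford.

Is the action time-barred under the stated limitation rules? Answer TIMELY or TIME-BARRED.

Taking the later of the act (June 16, 2018) and discovery (July 20, 2019), the claim accrued on July 20, 2019.
1 year from July 20, 2019 is July 20, 2020.
The emergency suspension of filing deadlines from April 12, 2020 to June 27, 2020 tolled the period for 76 days, extending the deadline to October 4, 2020.
Because the plaintiff's legal incapacity ran from September 16, 2020 to June 28, 2021, the deadline is extended by 285 days to July 16, 2021.
The July 2, 2021 filing precedes the July 16, 2021 deadline; the claim is timely.

TIMELY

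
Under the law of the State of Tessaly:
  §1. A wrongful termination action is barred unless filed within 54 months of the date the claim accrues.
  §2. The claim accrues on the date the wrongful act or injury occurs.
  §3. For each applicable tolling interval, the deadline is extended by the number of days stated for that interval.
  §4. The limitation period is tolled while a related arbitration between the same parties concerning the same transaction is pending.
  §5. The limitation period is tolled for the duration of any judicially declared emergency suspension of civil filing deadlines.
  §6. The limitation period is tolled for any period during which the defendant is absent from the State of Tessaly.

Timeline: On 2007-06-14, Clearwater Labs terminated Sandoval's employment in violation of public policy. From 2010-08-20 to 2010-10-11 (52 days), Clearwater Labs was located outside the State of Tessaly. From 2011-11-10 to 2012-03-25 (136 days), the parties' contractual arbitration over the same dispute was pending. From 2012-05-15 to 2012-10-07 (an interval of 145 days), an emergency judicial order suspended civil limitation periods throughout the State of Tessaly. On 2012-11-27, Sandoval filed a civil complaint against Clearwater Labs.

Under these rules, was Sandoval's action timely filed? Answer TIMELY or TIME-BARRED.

The claim accrued on 2007-06-14, the date of the act.
Adding the 54 months base period to 2007-06-14 gives a deadline of 2011-12-14, before any tolling.
The defendant's absence from the jurisdiction from 2010-08-20 to 2010-10-11 tolled the period for 52 days, extending the deadline to 2012-02-04.
The pending related arbitration from 2011-11-10 to 2012-03-25 tolled the period for 136 days, extending the deadline to 2012-06-19.
The period was tolled for 145 days by the emergency suspension of filing deadlines (2012-05-15 to 2012-10-07), pushing the deadline to 2012-11-11.
Sandoval filed on 2012-11-27, after the 2012-11-11 deadline, so the action is time-barred.

TIME-BARRED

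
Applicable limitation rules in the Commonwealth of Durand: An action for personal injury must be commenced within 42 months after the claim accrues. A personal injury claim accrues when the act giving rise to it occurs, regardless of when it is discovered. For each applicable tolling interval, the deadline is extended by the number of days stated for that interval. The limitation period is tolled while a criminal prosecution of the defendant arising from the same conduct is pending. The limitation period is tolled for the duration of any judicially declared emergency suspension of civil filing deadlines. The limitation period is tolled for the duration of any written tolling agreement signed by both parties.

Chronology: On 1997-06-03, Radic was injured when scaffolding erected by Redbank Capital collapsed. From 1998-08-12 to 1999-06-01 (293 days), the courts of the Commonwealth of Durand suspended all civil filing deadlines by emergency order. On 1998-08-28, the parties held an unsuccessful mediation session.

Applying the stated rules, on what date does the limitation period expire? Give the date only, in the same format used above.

The limitation period began to run on 1997-06-03.
42 months from 1997-06-03 is 2000-12-03.
Because the emergency suspension of filing deadlines ran from 1998-08-12 to 1999-06-01, the deadline is extended by 293 days to 2001-09-22.
The other events in the timeline have no effect on the limitation period under the stated rules.

2001-09-22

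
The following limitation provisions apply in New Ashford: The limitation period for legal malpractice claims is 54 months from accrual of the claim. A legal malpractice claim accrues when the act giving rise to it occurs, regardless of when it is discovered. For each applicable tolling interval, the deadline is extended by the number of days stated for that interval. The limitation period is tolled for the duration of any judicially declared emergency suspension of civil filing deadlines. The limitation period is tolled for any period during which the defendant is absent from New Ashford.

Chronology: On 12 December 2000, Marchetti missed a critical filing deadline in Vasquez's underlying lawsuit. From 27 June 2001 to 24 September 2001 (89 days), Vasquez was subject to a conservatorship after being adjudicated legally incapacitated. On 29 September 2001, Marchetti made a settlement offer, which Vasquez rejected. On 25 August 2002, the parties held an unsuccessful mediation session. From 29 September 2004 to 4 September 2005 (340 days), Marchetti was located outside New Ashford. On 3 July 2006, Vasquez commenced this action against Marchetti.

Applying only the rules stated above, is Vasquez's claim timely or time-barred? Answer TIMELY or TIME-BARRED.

The limitation period began to run on 12 December 2000.
Adding the 54 months base period to 12 December 2000 gives a deadline of 12 June 2005, before any tolling.
The period was tolled for 340 days by the defendant's absence from the jurisdiction (29 September 2004 to 4 September 2005), pushing the deadline to 18 May 2006.
No stated provision tolls the period for the plaintiff's incapacity, so the interval from 27 June 2001 to 24 September 2001 has no effect on the deadline.
The other events in the timeline have no effect on the limitation period under the stated rules.
Vasquez filed on 3 July 2006, after the 18 May 2006 deadline, so the action is time-barred.

TIME-BARRED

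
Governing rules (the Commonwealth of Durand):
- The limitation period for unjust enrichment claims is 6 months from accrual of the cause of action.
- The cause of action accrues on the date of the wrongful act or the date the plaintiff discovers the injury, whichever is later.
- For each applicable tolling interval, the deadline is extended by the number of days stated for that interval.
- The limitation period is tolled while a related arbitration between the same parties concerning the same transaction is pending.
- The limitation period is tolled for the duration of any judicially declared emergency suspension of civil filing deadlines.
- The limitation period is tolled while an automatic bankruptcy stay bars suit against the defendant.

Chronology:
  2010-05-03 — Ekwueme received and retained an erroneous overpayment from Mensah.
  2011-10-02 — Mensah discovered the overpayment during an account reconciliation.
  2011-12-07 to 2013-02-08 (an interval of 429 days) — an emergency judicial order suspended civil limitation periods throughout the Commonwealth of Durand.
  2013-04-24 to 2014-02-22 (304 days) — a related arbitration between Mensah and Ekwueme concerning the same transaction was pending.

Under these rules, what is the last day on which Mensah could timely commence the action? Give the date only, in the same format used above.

2014-04-05

Taking the later of the act (2010-05-03) and discovery (2011-10-02), the claim accrued on 2011-10-02.
The untolled deadline — 6 months after 2011-10-02 — is 2012-04-02.
The emergency suspension of filing deadlines from 2011-12-07 to 2013-02-08 tolled the period for 429 days, extending the deadline to 2013-06-05.
The pending related arbitration from 2013-04-24 to 2014-02-22 tolled the period for 304 days, extending the deadline to 2014-04-05.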